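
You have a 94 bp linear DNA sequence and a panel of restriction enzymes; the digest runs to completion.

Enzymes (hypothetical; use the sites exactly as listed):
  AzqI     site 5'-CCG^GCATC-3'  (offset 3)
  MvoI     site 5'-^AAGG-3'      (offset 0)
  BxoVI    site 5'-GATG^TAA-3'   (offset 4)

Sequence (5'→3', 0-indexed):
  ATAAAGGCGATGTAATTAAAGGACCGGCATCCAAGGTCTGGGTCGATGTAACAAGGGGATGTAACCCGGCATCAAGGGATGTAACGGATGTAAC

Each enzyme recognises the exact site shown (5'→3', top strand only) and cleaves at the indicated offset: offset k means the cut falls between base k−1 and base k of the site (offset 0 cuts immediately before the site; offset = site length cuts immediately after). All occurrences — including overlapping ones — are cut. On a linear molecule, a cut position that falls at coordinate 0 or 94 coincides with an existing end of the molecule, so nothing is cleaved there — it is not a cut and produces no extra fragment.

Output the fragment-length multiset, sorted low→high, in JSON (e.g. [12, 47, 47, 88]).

Per-enzyme occurrences:
  AzqI CCGGCATC/3: at [23, 65] ⇒ [26, 68]
  MvoI AAGG/0: at [3, 18, 32, 52, 73] ⇒ [3, 18, 32, 52, 73]
  BxoVI GATGTAA/4: at [8, 44, 57, 77, 86] ⇒ [12, 48, 61, 81, 90]

All cut coordinates (distinct, sorted): [3, 12, 18, 26, 32, 48, 52, 61, 68, 73, 81, 90]

Fragment lengths:
  [0,3): 3 bp
  [3,12): 9 bp
  [12,18): 6 bp
  [18,26): 8 bp
  [26,32): 6 bp
  [32,48): 16 bp
  [48,52): 4 bp
  [52,61): 9 bp
  [61,68): 7 bp
  [68,73): 5 bp
  [73,81): 8 bp
  [81,90): 9 bp
  [90,94): 4 bp

[3,4,4,5,6,6,7,8,8,9,9,9,16]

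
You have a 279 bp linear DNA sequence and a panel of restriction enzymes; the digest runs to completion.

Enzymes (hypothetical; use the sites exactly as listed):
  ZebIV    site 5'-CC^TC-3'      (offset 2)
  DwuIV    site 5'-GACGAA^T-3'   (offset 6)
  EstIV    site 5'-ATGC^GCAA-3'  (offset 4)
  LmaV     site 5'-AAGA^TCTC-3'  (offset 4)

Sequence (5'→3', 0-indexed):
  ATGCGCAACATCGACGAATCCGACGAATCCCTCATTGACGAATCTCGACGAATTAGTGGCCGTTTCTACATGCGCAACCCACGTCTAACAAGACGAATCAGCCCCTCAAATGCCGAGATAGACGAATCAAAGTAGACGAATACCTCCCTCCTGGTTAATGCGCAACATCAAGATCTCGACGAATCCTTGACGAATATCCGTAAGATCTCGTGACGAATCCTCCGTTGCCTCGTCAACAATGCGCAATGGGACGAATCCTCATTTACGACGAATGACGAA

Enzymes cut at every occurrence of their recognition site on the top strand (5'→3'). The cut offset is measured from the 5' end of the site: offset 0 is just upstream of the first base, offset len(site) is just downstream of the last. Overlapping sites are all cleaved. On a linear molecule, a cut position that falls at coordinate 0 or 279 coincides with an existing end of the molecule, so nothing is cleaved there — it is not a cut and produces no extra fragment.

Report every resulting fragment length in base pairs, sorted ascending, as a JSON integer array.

[3,3,4,4,4,4,7,8,9,9,10,10,11,11,11,12,12,13,13,13,14,14,14,21,21,24]

Per-enzyme occurrences:
  ZebIV (CCTC, off=2): starts [29, 103, 142, 146, 218, 227, 256] → cuts [31, 105, 144, 148, 220, 229, 258]
  DwuIV (GACGAAT, off=6): starts [12, 21, 36, 46, 91, 120, 134, 177, 188, 211, 249, 266] → cuts [18, 27, 42, 52, 97, 126, 140, 183, 194, 217, 255, 272]
  EstIV (ATGCGCAA, off=4): starts [0, 69, 157, 238] → cuts [4, 73, 161, 242]
  LmaV (AAGATCTC, off=4): starts [169, 201] → cuts [173, 205]

Pooled cuts: [4, 18, 27, 31, 42, 52, 73, 97, 105, 126, 140, 144, 148, 161, 173, 183, 194, 205, 217, 220, 229, 242, 255, 258, 272]

Fragment lengths:
  [0,4): 4 bp
  [4,18): 14 bp
  [18,27): 9 bp
  [27,31): 4 bp
  [31,42): 11 bp
  [42,52): 10 bp
  [52,73): 21 bp
  [73,97): 24 bp
  [97,105): 8 bp
  [105,126): 21 bp
  [126,140): 14 bp
  [140,144): 4 bp
  [144,148): 4 bp
  [148,161): 13 bp
  [161,173): 12 bp
  [173,183): 10 bp
  [183,194): 11 bp
  [194,205): 11 bp
  [205,217): 12 bp
  [217,220): 3 bp
  [220,229): 9 bp
  [229,242): 13 bp
  [242,255): 13 bp
  [255,258): 3 bp
  [258,272): 14 bp
  [272,279): 7 bp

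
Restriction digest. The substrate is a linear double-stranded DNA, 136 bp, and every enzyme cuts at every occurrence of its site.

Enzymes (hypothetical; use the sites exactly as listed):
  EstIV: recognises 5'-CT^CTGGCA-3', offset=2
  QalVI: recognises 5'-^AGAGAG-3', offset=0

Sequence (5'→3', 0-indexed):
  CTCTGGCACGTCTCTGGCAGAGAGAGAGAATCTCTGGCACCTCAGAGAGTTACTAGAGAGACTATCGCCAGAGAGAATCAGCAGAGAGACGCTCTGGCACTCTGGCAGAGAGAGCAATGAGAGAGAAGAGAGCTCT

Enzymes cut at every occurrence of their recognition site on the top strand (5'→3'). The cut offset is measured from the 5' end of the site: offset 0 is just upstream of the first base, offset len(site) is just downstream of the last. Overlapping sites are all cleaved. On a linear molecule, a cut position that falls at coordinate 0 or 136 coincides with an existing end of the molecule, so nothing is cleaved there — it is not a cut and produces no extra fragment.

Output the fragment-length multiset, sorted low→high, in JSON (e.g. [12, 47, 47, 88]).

[2,2,2,2,5,5,7,8,10,10,11,11,11,11,11,13,15]

Scan for sites:
  EstIV CTCTGGCA/2: at [0, 11, 31, 91, 99] ⇒ [2, 13, 33, 93, 101]
  QalVI AGAGAG/0: at [18, 20, 22, 43, 54, 69, 82, 106, 108, 119, 126] ⇒ [18, 20, 22, 43, 54, 69, 82, 106, 108, 119, 126]

All cut coordinates (distinct, sorted): [2, 13, 18, 20, 22, 33, 43, 54, 69, 82, 93, 101, 106, 108, 119, 126]

Fragments:
  [0,2): 2 bp
  [2,13): 11 bp
  [13,18): 5 bp
  [18,20): 2 bp
  [20,22): 2 bp
  [22,33): 11 bp
  [33,43): 10 bp
  [43,54): 11 bp
  [54,69): 15 bp
  [69,82): 13 bp
  [82,93): 11 bp
  [93,101): 8 bp
  [101,106): 5 bp
  [106,108): 2 bp
  [108,119): 11 bp
  [119,126): 7 bp
  [126,136): 10 bp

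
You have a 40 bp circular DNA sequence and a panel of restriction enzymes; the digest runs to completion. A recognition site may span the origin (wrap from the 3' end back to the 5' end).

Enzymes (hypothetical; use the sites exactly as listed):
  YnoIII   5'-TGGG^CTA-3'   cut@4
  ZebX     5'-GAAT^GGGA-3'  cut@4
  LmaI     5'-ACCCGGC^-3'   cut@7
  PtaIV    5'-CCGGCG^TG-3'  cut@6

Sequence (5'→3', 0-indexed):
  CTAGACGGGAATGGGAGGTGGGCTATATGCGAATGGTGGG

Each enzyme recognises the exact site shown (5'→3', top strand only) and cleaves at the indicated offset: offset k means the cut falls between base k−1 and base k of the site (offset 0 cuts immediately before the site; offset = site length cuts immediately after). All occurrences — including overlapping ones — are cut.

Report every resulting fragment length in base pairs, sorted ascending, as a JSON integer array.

[10,12,18]

Per-enzyme occurrences:
  YnoIII TGGGCTA/4: at [18, 36] ⇒ [0, 22]
  ZebX GAATGGGA/4: at [8] ⇒ [12]
  LmaI (ACCCGGC, off=7): no sites
  PtaIV (CCGGCGTG, off=6): no sites

Pooled cuts: [0, 12, 22]

Fragments:
  0→12: 12 bp
  12→22: 10 bp
  22→0 (wrap): 40-22+0 = 18 bp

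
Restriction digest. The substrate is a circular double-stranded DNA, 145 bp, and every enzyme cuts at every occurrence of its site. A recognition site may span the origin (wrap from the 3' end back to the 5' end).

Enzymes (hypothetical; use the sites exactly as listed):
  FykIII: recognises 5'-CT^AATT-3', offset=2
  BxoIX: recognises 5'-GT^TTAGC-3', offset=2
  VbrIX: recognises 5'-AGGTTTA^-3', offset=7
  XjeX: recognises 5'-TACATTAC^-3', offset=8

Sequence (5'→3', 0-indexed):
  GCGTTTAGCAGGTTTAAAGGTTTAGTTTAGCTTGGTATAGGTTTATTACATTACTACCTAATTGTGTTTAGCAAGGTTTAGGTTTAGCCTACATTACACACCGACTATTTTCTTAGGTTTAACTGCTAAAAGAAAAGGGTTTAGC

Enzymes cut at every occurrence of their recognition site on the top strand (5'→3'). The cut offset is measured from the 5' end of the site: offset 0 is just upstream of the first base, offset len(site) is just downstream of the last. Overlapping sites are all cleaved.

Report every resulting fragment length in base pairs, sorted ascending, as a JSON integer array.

Site scan:
  FykIII (CTAATT, off=2): starts [57] → cuts [59]
  BxoIX (GTTTAGC, off=2): starts [2, 24, 65, 81, 138] → cuts [4, 26, 67, 83, 140]
  VbrIX (AGGTTTA, off=7): starts [9, 17, 38, 73, 79, 114] → cuts [16, 24, 45, 80, 86, 121]
  XjeX (TACATTAC, off=8): starts [46, 89] → cuts [54, 97]

Pooled cuts: [4, 16, 24, 26, 45, 54, 59, 67, 80, 83, 86, 97, 121, 140]

Fragments:
  4→16: 12 bp
  16→24: 8 bp
  24→26: 2 bp
  26→45: 19 bp
  45→54: 9 bp
  54→59: 5 bp
  59→67: 8 bp
  67→80: 13 bp
  80→83: 3 bp
  83→86: 3 bp
  86→97: 11 bp
  97→121: 24 bp
  121→140: 19 bp
  140→4 (wrap): 145-140+4 = 9 bp

[2,3,3,5,8,8,9,9,11,12,13,19,19,24]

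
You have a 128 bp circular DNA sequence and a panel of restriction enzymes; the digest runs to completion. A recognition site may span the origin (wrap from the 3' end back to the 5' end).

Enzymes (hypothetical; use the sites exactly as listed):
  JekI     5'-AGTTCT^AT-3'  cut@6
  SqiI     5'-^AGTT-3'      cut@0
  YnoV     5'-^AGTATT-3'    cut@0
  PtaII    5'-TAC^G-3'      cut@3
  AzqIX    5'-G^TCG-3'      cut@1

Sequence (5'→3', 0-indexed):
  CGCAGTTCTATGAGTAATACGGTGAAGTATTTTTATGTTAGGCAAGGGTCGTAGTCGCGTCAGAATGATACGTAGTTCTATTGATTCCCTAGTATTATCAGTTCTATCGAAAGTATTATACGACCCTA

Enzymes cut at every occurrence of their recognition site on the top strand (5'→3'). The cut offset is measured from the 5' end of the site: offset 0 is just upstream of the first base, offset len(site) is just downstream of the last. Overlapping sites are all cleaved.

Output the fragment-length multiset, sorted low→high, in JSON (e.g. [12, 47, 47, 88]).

Scan for sites:
  JekI AGTTCTAT/6: at [3, 73, 99] ⇒ [9, 79, 105]
  SqiI AGTT/0: at [3, 73, 99] ⇒ [3, 73, 99]
  YnoV AGTATT/0: at [25, 90, 111] ⇒ [25, 90, 111]
  PtaII TACG/3: at [17, 68, 118, 126] ⇒ [1, 20, 71, 121]
  AzqIX GTCG/1: at [47, 53] ⇒ [48, 54]

All cut coordinates (distinct, sorted): [1, 3, 9, 20, 25, 48, 54, 71, 73, 79, 90, 99, 105, 111, 121]

Fragments:
  1→3: 2 bp
  3→9: 6 bp
  9→20: 11 bp
  20→25: 5 bp
  25→48: 23 bp
  48→54: 6 bp
  54→71: 17 bp
  71→73: 2 bp
  73→79: 6 bp
  79→90: 11 bp
  90→99: 9 bp
  99→105: 6 bp
  105→111: 6 bp
  111→121: 10 bp
  121→1 (wrap): 128-121+1 = 8 bp

[2,2,5,6,6,6,6,6,8,9,10,11,11,17,23]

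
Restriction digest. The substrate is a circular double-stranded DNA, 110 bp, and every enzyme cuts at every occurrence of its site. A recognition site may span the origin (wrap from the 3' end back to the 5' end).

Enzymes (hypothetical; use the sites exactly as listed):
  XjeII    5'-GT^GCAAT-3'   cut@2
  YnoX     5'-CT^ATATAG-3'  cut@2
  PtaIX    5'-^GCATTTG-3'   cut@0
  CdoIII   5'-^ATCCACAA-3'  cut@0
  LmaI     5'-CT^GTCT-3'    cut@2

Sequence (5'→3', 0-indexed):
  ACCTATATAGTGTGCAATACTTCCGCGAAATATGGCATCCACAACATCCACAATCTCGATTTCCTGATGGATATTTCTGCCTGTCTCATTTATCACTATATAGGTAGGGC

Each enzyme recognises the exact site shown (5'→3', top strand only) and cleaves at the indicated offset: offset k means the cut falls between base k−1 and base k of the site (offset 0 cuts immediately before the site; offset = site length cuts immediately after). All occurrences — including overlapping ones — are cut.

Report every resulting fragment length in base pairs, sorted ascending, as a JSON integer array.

Per-enzyme occurrences:
  XjeII (GTGCAAT, off=2): starts [11] → cuts [13]
  YnoX (CTATATAG, off=2): starts [2, 95] → cuts [4, 97]
  PtaIX (GCATTTG, off=0): no sites
  CdoIII (ATCCACAA, off=0): starts [36, 45] → cuts [36, 45]
  LmaI (CTGTCT, off=2): starts [80] → cuts [82]

Pooled cuts: [4, 13, 36, 45, 82, 97]

Fragment lengths:
  4→13: 9 bp
  13→36: 23 bp
  36→45: 9 bp
  45→82: 37 bp
  82→97: 15 bp
  97→4 (wrap): 110-97+4 = 17 bp

[9,9,15,17,23,37]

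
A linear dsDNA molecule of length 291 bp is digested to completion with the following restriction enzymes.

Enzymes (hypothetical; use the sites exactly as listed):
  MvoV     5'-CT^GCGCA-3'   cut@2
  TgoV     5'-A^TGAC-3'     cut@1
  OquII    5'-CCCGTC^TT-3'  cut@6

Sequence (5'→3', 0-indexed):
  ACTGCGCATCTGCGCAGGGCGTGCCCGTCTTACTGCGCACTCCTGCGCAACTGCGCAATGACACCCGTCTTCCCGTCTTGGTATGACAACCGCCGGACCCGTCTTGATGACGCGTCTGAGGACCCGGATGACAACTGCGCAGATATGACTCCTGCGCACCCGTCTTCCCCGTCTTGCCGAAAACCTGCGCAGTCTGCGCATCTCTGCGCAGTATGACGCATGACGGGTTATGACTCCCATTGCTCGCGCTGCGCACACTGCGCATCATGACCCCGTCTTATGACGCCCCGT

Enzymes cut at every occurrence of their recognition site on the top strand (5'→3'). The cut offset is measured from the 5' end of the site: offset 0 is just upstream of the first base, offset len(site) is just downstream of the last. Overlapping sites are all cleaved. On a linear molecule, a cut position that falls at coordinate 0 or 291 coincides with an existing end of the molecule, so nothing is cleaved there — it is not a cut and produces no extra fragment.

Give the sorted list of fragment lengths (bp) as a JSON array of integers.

Site scan:
  MvoV CTGCGCA/2: at [1, 9, 32, 42, 50, 134, 151, 184, 193, 203, 248, 257] ⇒ [3, 11, 34, 44, 52, 136, 153, 186, 195, 205, 250, 259]
  TgoV ATGAC/1: at [57, 82, 106, 127, 144, 212, 219, 229, 266, 279] ⇒ [58, 83, 107, 128, 145, 213, 220, 230, 267, 280]
  OquII CCCGTCTT/6: at [23, 63, 71, 97, 158, 167, 271] ⇒ [29, 69, 77, 103, 164, 173, 277]

Pooled cuts: [3, 11, 29, 34, 44, 52, 58, 69, 77, 83, 103, 107, 128, 136, 145, 153, 164, 173, 186, 195, 205, 213, 220, 230, 250, 259, 267, 277, 280]

Fragments:
  [0,3): 3 bp
  [3,11): 8 bp
  [11,29): 18 bp
  [29,34): 5 bp
  [34,44): 10 bp
  [44,52): 8 bp
  [52,58): 6 bp
  [58,69): 11 bp
  [69,77): 8 bp
  [77,83): 6 bp
  [83,103): 20 bp
  [103,107): 4 bp
  [107,128): 21 bp
  [128,136): 8 bp
  [136,145): 9 bp
  [145,153): 8 bp
  [153,164): 11 bp
  [164,173): 9 bp
  [173,186): 13 bp
  [186,195): 9 bp
  [195,205): 10 bp
  [205,213): 8 bp
  [213,220): 7 bp
  [220,230): 10 bp
  [230,250): 20 bp
  [250,259): 9 bp
  [259,267): 8 bp
  [267,277): 10 bp
  [277,280): 3 bp
  [280,291): 11 bp

[3,3,4,5,6,6,7,8,8,8,8,8,8,8,9,9,9,9,10,10,10,10,11,11,11,13,18,20,20,21]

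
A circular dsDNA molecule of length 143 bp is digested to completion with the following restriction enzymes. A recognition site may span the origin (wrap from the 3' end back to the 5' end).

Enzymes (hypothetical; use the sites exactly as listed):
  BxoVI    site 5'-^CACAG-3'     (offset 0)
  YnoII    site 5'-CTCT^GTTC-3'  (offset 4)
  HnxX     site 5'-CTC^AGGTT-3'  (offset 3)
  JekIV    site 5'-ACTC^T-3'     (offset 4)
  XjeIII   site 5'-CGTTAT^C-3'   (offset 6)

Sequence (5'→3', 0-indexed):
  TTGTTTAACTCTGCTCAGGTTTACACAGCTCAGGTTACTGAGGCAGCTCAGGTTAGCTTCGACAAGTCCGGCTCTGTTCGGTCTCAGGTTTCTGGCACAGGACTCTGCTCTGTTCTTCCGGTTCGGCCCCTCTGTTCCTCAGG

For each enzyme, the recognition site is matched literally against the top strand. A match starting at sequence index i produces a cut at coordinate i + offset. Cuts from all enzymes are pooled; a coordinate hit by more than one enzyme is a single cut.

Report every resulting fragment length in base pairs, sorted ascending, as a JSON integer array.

Site scan:
  BxoVI CACAG/0: at [23, 95] ⇒ [23, 95]
  YnoII CTCTGTTC/4: at [71, 107, 129] ⇒ [75, 111, 133]
  HnxX CTCAGGTT/3: at [13, 28, 46, 82, 137] ⇒ [16, 31, 49, 85, 140]
  JekIV ACTCT/4: at [7, 101] ⇒ [11, 105]
  XjeIII (CGTTATC, off=6): no sites

Pooled cuts: [11, 16, 23, 31, 49, 75, 85, 95, 105, 111, 133, 140]

Fragment lengths:
  11→16: 5 bp
  16→23: 7 bp
  23→31: 8 bp
  31→49: 18 bp
  49→75: 26 bp
  75→85: 10 bp
  85→95: 10 bp
  95→105: 10 bp
  105→111: 6 bp
  111→133: 22 bp
  133→140: 7 bp
  140→11 (wrap): 143-140+11 = 14 bp

[5,6,7,7,8,10,10,10,14,18,22,26]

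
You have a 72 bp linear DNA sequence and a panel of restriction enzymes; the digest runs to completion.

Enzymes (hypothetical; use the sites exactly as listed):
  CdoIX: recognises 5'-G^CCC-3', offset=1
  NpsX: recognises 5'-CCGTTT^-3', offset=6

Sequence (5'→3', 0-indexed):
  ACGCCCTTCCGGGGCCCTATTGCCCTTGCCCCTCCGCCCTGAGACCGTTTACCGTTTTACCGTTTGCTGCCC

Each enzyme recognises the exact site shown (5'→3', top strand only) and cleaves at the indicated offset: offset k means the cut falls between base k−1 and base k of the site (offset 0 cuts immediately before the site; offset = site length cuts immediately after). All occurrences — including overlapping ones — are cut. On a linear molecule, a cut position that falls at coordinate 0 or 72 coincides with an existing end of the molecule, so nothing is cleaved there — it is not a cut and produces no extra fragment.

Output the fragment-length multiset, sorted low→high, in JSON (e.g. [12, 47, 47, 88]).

[3,3,4,6,7,8,8,8,11,14]

Scan for sites:
  CdoIX GCCC/1: at [2, 13, 21, 27, 35, 68] ⇒ [3, 14, 22, 28, 36, 69]
  NpsX CCGTTT/6: at [44, 51, 59] ⇒ [50, 57, 65]

Pooled cuts: [3, 14, 22, 28, 36, 50, 57, 65, 69]

Fragments:
  [0,3): 3 bp
  [3,14): 11 bp
  [14,22): 8 bp
  [22,28): 6 bp
  [28,36): 8 bp
  [36,50): 14 bp
  [50,57): 7 bp
  [57,65): 8 bp
  [65,69): 4 bp
  [69,72): 3 bp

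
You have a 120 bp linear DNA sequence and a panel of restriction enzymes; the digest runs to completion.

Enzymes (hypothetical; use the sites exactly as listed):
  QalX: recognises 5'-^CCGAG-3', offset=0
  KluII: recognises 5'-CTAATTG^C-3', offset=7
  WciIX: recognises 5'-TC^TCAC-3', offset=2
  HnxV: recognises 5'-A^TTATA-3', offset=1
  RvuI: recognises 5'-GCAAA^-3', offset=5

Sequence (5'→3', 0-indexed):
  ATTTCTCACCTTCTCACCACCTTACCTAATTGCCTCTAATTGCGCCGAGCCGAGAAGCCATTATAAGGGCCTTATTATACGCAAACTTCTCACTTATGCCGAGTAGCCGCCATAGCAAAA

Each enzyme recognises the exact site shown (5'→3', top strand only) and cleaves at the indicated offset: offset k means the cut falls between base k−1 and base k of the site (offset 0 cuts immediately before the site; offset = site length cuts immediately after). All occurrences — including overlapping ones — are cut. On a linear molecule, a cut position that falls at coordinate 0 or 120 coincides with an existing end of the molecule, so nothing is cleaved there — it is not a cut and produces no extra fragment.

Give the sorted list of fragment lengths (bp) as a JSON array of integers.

Site scan:
  QalX CCGAG/0: at [44, 49, 98] ⇒ [44, 49, 98]
  KluII CTAATTGC/7: at [25, 35] ⇒ [32, 42]
  WciIX TCTCAC/2: at [3, 11, 87] ⇒ [5, 13, 89]
  HnxV ATTATA/1: at [59, 73] ⇒ [60, 74]
  RvuI GCAAA/5: at [80, 114] ⇒ [85, 119]

Pooled cuts: [5, 13, 32, 42, 44, 49, 60, 74, 85, 89, 98, 119]

Fragments:
  [0,5): 5 bp
  [5,13): 8 bp
  [13,32): 19 bp
  [32,42): 10 bp
  [42,44): 2 bp
  [44,49): 5 bp
  [49,60): 11 bp
  [60,74): 14 bp
  [74,85): 11 bp
  [85,89): 4 bp
  [89,98): 9 bp
  [98,119): 21 bp
  [119,120): 1 bp

[1,2,4,5,5,8,9,10,11,11,14,19,21]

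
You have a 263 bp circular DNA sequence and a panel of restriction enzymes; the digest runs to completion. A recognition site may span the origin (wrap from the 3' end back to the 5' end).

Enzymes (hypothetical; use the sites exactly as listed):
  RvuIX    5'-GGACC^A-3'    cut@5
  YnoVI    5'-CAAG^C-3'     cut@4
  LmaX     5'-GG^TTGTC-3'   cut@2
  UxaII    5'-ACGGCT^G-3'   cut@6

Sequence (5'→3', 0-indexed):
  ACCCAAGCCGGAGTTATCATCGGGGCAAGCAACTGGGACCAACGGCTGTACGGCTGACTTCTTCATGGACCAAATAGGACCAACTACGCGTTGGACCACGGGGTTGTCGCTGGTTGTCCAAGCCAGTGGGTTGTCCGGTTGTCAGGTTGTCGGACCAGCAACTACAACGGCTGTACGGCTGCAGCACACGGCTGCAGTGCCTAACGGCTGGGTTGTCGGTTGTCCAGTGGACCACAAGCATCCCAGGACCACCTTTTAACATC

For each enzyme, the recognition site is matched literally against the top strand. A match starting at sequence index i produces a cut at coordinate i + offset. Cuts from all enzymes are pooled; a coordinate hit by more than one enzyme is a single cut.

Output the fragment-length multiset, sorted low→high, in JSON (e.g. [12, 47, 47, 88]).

Per-enzyme occurrences:
  RvuIX GGACCA/5: at [35, 66, 76, 92, 151, 228, 245] ⇒ [40, 71, 81, 97, 156, 233, 250]
  YnoVI CAAGC/4: at [3, 25, 118, 234] ⇒ [7, 29, 122, 238]
  LmaX GGTTGTC/2: at [101, 111, 128, 136, 144, 210, 217] ⇒ [103, 113, 130, 138, 146, 212, 219]
  UxaII ACGGCTG/6: at [41, 49, 166, 174, 187, 203] ⇒ [47, 55, 172, 180, 193, 209]

All cut coordinates (distinct, sorted): [7, 29, 40, 47, 55, 71, 81, 97, 103, 113, 122, 130, 138, 146, 156, 172, 180, 193, 209, 212, 219, 233, 238, 250]

Fragments:
  7→29: 22 bp
  29→40: 11 bp
  40→47: 7 bp
  47→55: 8 bp
  55→71: 16 bp
  71→81: 10 bp
  81→97: 16 bp
  97→103: 6 bp
  103→113: 10 bp
  113→122: 9 bp
  122→130: 8 bp
  130→138: 8 bp
  138→146: 8 bp
  146→156: 10 bp
  156→172: 16 bp
  172→180: 8 bp
  180→193: 13 bp
  193→209: 16 bp
  209→212: 3 bp
  212→219: 7 bp
  219→233: 14 bp
  233→238: 5 bp
  238→250: 12 bp
  250→7 (wrap): 263-250+7 = 20 bp

[3,5,6,7,7,8,8,8,8,8,9,10,10,10,11,12,13,14,16,16,16,16,20,22]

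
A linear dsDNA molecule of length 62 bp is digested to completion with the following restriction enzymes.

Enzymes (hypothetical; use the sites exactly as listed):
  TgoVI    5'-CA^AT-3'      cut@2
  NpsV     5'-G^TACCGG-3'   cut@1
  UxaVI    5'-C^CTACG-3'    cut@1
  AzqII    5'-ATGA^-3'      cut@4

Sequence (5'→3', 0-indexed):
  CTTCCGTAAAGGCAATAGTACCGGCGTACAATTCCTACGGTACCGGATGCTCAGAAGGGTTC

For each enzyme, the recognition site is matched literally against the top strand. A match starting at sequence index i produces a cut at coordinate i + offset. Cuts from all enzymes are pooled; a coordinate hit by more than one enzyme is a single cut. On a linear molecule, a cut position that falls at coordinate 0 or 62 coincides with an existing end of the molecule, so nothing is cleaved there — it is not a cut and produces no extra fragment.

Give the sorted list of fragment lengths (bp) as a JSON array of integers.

Scan for sites:
  TgoVI CAAT/2: at [12, 28] ⇒ [14, 30]
  NpsV GTACCGG/1: at [17, 39] ⇒ [18, 40]
  UxaVI CCTACG/1: at [33] ⇒ [34]
  AzqII (ATGA, off=4): no sites

All cut coordinates (distinct, sorted): [14, 18, 30, 34, 40]

Fragment lengths:
  [0,14): 14 bp
  [14,18): 4 bp
  [18,30): 12 bp
  [30,34): 4 bp
  [34,40): 6 bp
  [40,62): 22 bp

[4,4,6,12,14,22]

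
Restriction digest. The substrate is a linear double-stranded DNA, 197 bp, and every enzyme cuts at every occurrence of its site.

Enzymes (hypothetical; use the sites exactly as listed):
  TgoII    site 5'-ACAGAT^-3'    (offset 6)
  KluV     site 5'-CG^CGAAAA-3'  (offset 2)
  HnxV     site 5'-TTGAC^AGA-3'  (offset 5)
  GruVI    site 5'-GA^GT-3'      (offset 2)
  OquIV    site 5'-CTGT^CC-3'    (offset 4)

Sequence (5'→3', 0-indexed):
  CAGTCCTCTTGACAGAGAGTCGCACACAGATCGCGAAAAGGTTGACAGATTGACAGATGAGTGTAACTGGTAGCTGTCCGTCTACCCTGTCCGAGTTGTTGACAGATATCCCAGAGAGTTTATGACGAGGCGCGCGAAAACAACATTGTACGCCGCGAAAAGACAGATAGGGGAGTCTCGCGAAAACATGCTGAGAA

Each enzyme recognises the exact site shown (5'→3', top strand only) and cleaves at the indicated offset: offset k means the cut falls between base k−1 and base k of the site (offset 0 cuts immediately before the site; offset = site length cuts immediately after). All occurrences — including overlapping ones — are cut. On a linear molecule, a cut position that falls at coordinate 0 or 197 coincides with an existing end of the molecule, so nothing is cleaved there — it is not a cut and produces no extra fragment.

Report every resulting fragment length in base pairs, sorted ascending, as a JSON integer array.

[2,2,4,4,4,4,4,5,6,6,9,10,13,13,13,13,13,17,17,17,21]

Scan for sites:
  TgoII ACAGAT/6: at [25, 44, 52, 101, 162] ⇒ [31, 50, 58, 107, 168]
  KluV CGCGAAAA/2: at [31, 132, 153, 178] ⇒ [33, 134, 155, 180]
  HnxV TTGACAGA/5: at [8, 41, 49, 98] ⇒ [13, 46, 54, 103]
  GruVI GAGT/2: at [16, 58, 92, 115, 172] ⇒ [18, 60, 94, 117, 174]
  OquIV CTGTCC/4: at [73, 86] ⇒ [77, 90]

All cut coordinates (distinct, sorted): [13, 18, 31, 33, 46, 50, 54, 58, 60, 77, 90, 94, 103, 107, 117, 134, 155, 168, 174, 180]

Fragment lengths:
  [0,13): 13 bp
  [13,18): 5 bp
  [18,31): 13 bp
  [31,33): 2 bp
  [33,46): 13 bp
  [46,50): 4 bp
  [50,54): 4 bp
  [54,58): 4 bp
  [58,60): 2 bp
  [60,77): 17 bp
  [77,90): 13 bp
  [90,94): 4 bp
  [94,103): 9 bp
  [103,107): 4 bp
  [107,117): 10 bp
  [117,134): 17 bp
  [134,155): 21 bp
  [155,168): 13 bp
  [168,174): 6 bp
  [174,180): 6 bp
  [180,197): 17 bp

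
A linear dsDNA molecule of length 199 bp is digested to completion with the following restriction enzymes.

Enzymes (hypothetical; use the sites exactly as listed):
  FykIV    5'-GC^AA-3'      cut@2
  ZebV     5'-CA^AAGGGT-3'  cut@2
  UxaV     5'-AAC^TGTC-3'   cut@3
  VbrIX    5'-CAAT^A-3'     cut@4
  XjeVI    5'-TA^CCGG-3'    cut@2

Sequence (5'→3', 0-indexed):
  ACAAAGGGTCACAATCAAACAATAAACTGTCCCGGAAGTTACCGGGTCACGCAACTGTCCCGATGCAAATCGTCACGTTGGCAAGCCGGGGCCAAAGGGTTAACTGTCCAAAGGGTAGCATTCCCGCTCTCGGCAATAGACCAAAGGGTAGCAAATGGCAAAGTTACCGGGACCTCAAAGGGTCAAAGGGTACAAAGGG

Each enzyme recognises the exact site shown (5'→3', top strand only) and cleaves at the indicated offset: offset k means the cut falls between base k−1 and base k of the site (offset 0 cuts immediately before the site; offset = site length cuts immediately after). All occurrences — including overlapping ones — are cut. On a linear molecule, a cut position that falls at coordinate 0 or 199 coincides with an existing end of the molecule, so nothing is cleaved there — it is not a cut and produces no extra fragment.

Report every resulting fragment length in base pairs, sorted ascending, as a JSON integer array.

Scan for sites:
  FykIV (GCAA, off=2): starts [50, 64, 80, 132, 150, 157] → cuts [52, 66, 82, 134, 152, 159]
  ZebV (CAAAGGGT, off=2): starts [1, 92, 108, 141, 175, 183] → cuts [3, 94, 110, 143, 177, 185]
  UxaV (AACTGTC, off=3): starts [24, 52, 101] → cuts [27, 55, 104]
  VbrIX (CAATA, off=4): starts [19, 133] → cuts [23, 137]
  XjeVI (TACCGG, off=2): starts [39, 164] → cuts [41, 166]

Pooled cuts: [3, 23, 27, 41, 52, 55, 66, 82, 94, 104, 110, 134, 137, 143, 152, 159, 166, 177, 185]

Fragments:
  [0,3): 3 bp
  [3,23): 20 bp
  [23,27): 4 bp
  [27,41): 14 bp
  [41,52): 11 bp
  [52,55): 3 bp
  [55,66): 11 bp
  [66,82): 16 bp
  [82,94): 12 bp
  [94,104): 10 bp
  [104,110): 6 bp
  [110,134): 24 bp
  [134,137): 3 bp
  [137,143): 6 bp
  [143,152): 9 bp
  [152,159): 7 bp
  [159,166): 7 bp
  [166,177): 11 bp
  [177,185): 8 bp
  [185,199): 14 bp

[3,3,3,4,6,6,7,7,8,9,10,11,11,11,12,14,14,16,20,24]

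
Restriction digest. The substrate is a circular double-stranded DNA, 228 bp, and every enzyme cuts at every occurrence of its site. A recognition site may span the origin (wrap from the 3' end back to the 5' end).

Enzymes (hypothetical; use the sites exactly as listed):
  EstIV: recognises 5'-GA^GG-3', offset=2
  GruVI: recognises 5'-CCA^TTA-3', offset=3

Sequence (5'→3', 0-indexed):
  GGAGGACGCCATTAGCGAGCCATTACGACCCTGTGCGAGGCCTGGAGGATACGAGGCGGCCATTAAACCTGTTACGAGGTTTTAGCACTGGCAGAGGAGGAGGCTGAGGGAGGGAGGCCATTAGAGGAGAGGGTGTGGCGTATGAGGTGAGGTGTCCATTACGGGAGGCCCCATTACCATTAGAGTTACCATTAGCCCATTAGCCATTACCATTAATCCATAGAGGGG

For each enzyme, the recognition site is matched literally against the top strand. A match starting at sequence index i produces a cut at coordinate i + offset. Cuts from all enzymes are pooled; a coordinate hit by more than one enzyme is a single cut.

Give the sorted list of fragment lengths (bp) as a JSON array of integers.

Per-enzyme occurrences:
  EstIV GAGG/2: at [1, 36, 44, 52, 75, 93, 96, 99, 105, 109, 113, 123, 128, 143, 148, 164, 222] ⇒ [3, 38, 46, 54, 77, 95, 98, 101, 107, 111, 115, 125, 130, 145, 150, 166, 224]
  GruVI CCATTA/3: at [8, 19, 59, 117, 155, 170, 176, 188, 196, 203, 209] ⇒ [11, 22, 62, 120, 158, 173, 179, 191, 199, 206, 212]

Pooled cuts: [3, 11, 22, 38, 46, 54, 62, 77, 95, 98, 101, 107, 111, 115, 120, 125, 130, 145, 150, 158, 166, 173, 179, 191, 199, 206, 212, 224]

Fragments:
  3→11: 8 bp
  11→22: 11 bp
  22→38: 16 bp
  38→46: 8 bp
  46→54: 8 bp
  54→62: 8 bp
  62→77: 15 bp
  77→95: 18 bp
  95→98: 3 bp
  98→101: 3 bp
  101→107: 6 bp
  107→111: 4 bp
  111→115: 4 bp
  115→120: 5 bp
  120→125: 5 bp
  125→130: 5 bp
  130→145: 15 bp
  145→150: 5 bp
  150→158: 8 bp
  158→166: 8 bp
  166→173: 7 bp
  173→179: 6 bp
  179→191: 12 bp
  191→199: 8 bp
  199→206: 7 bp
  206→212: 6 bp
  212→224: 12 bp
  224→3 (wrap): 228-224+3 = 7 bp

[3,3,4,4,5,5,5,5,6,6,6,7,7,7,8,8,8,8,8,8,8,11,12,12,15,15,16,18]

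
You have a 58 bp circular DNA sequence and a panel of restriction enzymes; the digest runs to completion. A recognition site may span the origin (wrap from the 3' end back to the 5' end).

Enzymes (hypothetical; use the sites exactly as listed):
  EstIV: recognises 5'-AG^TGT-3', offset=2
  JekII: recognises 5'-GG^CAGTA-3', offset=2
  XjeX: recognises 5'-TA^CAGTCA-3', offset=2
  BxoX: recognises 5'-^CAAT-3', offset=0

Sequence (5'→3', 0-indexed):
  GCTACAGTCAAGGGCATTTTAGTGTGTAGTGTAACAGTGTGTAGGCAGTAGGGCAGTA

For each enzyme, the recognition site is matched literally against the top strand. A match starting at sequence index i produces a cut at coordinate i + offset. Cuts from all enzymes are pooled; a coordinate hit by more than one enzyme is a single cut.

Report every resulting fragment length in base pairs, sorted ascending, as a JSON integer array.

Per-enzyme occurrences:
  EstIV (AGTGT, off=2): starts [20, 27, 35] → cuts [22, 29, 37]
  JekII (GGCAGTA, off=2): starts [43, 51] → cuts [45, 53]
  XjeX (TACAGTCA, off=2): starts [2] → cuts [4]
  BxoX (CAAT, off=0): no sites

Pooled cuts: [4, 22, 29, 37, 45, 53]

Fragment lengths:
  4→22: 18 bp
  22→29: 7 bp
  29→37: 8 bp
  37→45: 8 bp
  45→53: 8 bp
  53→4 (wrap): 58-53+4 = 9 bp

[7,8,8,8,9,18]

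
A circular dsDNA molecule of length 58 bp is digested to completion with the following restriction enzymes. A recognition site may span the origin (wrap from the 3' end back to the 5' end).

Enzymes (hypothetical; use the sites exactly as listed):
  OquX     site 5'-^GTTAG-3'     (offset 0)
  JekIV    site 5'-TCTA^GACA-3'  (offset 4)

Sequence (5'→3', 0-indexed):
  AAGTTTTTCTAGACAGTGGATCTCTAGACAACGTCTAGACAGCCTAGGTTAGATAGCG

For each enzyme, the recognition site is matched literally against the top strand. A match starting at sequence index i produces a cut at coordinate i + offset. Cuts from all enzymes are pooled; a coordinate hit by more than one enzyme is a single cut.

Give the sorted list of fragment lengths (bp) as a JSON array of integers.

Per-enzyme occurrences:
  OquX (GTTAG, off=0): starts [47] → cuts [47]
  JekIV (TCTAGACA, off=4): starts [7, 22, 33] → cuts [11, 26, 37]

Pooled cuts: [11, 26, 37, 47]

Fragment lengths:
  11→26: 15 bp
  26→37: 11 bp
  37→47: 10 bp
  47→11 (wrap): 58-47+11 = 22 bp

[10,11,15,22]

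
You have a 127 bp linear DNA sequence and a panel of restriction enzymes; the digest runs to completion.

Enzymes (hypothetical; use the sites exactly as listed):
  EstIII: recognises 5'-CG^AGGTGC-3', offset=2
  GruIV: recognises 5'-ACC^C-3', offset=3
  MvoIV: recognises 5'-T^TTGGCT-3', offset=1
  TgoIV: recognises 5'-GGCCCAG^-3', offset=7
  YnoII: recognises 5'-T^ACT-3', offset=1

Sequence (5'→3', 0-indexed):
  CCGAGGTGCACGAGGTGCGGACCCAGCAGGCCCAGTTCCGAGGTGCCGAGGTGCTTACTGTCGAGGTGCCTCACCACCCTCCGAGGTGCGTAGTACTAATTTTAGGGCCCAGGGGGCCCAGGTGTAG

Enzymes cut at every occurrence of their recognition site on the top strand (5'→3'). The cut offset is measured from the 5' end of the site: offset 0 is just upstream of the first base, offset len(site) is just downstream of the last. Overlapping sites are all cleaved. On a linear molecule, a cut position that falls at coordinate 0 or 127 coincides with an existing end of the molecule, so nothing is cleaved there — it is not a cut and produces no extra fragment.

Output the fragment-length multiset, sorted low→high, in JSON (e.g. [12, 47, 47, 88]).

Scan for sites:
  EstIII CGAGGTGC/2: at [1, 10, 38, 46, 61, 81] ⇒ [3, 12, 40, 48, 63, 83]
  GruIV ACCC/3: at [20, 75] ⇒ [23, 78]
  MvoIV (TTTGGCT, off=1): no sites
  TgoIV GGCCCAG/7: at [28, 105, 114] ⇒ [35, 112, 121]
  YnoII TACT/1: at [55, 93] ⇒ [56, 94]

Pooled cuts: [3, 12, 23, 35, 40, 48, 56, 63, 78, 83, 94, 112, 121]

Fragments:
  [0,3): 3 bp
  [3,12): 9 bp
  [12,23): 11 bp
  [23,35): 12 bp
  [35,40): 5 bp
  [40,48): 8 bp
  [48,56): 8 bp
  [56,63): 7 bp
  [63,78): 15 bp
  [78,83): 5 bp
  [83,94): 11 bp
  [94,112): 18 bp
  [112,121): 9 bp
  [121,127): 6 bp

[3,5,5,6,7,8,8,9,9,11,11,12,15,18]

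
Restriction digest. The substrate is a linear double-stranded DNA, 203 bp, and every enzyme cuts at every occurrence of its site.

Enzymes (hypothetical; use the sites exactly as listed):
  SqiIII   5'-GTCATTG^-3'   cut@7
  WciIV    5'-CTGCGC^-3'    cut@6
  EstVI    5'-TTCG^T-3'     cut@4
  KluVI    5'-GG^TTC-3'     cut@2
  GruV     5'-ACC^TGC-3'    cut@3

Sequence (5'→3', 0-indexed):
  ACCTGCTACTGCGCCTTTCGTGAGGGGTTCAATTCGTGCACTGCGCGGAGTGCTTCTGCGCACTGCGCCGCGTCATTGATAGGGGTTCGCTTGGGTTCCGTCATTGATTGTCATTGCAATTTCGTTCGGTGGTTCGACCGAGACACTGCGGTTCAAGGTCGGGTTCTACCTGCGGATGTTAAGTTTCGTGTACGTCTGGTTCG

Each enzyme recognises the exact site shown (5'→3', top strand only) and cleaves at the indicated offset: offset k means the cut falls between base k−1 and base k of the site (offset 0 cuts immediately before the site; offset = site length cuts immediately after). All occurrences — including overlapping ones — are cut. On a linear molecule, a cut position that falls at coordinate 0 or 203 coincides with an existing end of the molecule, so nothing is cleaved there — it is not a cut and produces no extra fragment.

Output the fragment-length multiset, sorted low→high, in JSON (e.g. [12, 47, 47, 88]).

Site scan:
  SqiIII (GTCATTG, off=7): starts [71, 99, 109] → cuts [78, 106, 116]
  WciIV (CTGCGC, off=6): starts [8, 40, 55, 62] → cuts [14, 46, 61, 68]
  EstVI (TTCGT, off=4): starts [16, 32, 120, 184] → cuts [20, 36, 124, 188]
  KluVI (GGTTC, off=2): starts [25, 83, 93, 130, 149, 161, 197] → cuts [27, 85, 95, 132, 151, 163, 199]
  GruV (ACCTGC, off=3): starts [0, 167] → cuts [3, 170]

Pooled cuts: [3, 14, 20, 27, 36, 46, 61, 68, 78, 85, 95, 106, 116, 124, 132, 151, 163, 170, 188, 199]

Fragments:
  [0,3): 3 bp
  [3,14): 11 bp
  [14,20): 6 bp
  [20,27): 7 bp
  [27,36): 9 bp
  [36,46): 10 bp
  [46,61): 15 bp
  [61,68): 7 bp
  [68,78): 10 bp
  [78,85): 7 bp
  [85,95): 10 bp
  [95,106): 11 bp
  [106,116): 10 bp
  [116,124): 8 bp
  [124,132): 8 bp
  [132,151): 19 bp
  [151,163): 12 bp
  [163,170): 7 bp
  [170,188): 18 bp
  [188,199): 11 bp
  [199,203): 4 bp

[3,4,6,7,7,7,7,8,8,9,10,10,10,10,11,11,11,12,15,18,19]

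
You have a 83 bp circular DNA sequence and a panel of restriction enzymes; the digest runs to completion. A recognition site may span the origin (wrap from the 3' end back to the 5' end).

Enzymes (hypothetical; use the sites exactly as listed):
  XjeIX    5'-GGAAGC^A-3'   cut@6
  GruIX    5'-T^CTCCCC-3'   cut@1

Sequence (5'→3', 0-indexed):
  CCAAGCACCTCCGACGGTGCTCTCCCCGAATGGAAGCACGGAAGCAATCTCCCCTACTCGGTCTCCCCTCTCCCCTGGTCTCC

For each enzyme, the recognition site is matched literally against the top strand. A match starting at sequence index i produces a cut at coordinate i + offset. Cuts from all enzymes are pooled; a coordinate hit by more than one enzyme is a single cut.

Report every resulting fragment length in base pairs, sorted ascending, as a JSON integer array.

[3,7,8,10,14,16,25]

Scan for sites:
  XjeIX (GGAAGCA, off=6): starts [31, 39] → cuts [37, 45]
  GruIX (TCTCCCC, off=1): starts [20, 47, 61, 68, 78] → cuts [21, 48, 62, 69, 79]

Pooled cuts: [21, 37, 45, 48, 62, 69, 79]

Fragment lengths:
  21→37: 16 bp
  37→45: 8 bp
  45→48: 3 bp
  48→62: 14 bp
  62→69: 7 bp
  69→79: 10 bp
  79→21 (wrap): 83-79+21 = 25 bp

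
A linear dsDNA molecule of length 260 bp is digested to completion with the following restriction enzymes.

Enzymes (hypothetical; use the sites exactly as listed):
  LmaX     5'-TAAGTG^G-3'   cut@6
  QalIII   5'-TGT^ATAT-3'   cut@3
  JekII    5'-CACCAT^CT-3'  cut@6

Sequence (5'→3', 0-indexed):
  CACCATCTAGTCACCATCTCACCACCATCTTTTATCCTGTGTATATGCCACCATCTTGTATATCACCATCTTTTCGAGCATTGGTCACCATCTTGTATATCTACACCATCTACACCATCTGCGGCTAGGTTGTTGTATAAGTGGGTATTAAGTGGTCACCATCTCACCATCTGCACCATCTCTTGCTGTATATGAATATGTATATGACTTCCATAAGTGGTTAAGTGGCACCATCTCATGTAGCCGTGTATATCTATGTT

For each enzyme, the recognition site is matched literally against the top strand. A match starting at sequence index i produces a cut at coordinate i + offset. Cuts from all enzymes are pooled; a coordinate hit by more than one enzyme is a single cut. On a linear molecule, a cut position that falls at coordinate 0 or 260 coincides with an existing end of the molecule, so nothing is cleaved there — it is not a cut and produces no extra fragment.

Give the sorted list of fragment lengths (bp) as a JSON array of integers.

[5,5,6,7,8,8,8,9,9,10,10,11,11,11,11,12,12,13,14,15,18,22,25]

Site scan:
  LmaX TAAGTGG/6: at [137, 148, 213, 221] ⇒ [143, 154, 219, 227]
  QalIII TGTATAT/3: at [39, 56, 93, 186, 198, 246] ⇒ [42, 59, 96, 189, 201, 249]
  JekII CACCATCT/6: at [0, 11, 22, 48, 63, 85, 103, 112, 156, 164, 173, 228] ⇒ [6, 17, 28, 54, 69, 91, 109, 118, 162, 170, 179, 234]

Pooled cuts: [6, 17, 28, 42, 54, 59, 69, 91, 96, 109, 118, 143, 154, 162, 170, 179, 189, 201, 219, 227, 234, 249]

Fragments:
  [0,6): 6 bp
  [6,17): 11 bp
  [17,28): 11 bp
  [28,42): 14 bp
  [42,54): 12 bp
  [54,59): 5 bp
  [59,69): 10 bp
  [69,91): 22 bp
  [91,96): 5 bp
  [96,109): 13 bp
  [109,118): 9 bp
  [118,143): 25 bp
  [143,154): 11 bp
  [154,162): 8 bp
  [162,170): 8 bp
  [170,179): 9 bp
  [179,189): 10 bp
  [189,201): 12 bp
  [201,219): 18 bp
  [219,227): 8 bp
  [227,234): 7 bp
  [234,249): 15 bp
  [249,260): 11 bp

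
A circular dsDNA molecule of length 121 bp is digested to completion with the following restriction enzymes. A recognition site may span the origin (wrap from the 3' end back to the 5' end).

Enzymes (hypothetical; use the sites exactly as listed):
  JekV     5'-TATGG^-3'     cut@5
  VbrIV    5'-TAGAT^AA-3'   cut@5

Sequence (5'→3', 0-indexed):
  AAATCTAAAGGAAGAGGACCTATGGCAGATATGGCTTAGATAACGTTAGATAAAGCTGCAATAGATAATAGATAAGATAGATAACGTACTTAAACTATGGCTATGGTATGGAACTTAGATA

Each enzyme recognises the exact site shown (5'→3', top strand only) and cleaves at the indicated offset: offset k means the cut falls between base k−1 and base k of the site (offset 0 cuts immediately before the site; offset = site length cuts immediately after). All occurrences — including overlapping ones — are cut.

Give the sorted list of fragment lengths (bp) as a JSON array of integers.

Scan for sites:
  JekV (TATGG, off=5): starts [20, 29, 95, 101, 106] → cuts [25, 34, 100, 106, 111]
  VbrIV (TAGATAA, off=5): starts [36, 46, 61, 68, 77, 115] → cuts [41, 51, 66, 73, 82, 120]

All cut coordinates (distinct, sorted): [25, 34, 41, 51, 66, 73, 82, 100, 106, 111, 120]

Fragments:
  25→34: 9 bp
  34→41: 7 bp
  41→51: 10 bp
  51→66: 15 bp
  66→73: 7 bp
  73→82: 9 bp
  82→100: 18 bp
  100→106: 6 bp
  106→111: 5 bp
  111→120: 9 bp
  120→25 (wrap): 121-120+25 = 26 bp

[5,6,7,7,9,9,9,10,15,18,26]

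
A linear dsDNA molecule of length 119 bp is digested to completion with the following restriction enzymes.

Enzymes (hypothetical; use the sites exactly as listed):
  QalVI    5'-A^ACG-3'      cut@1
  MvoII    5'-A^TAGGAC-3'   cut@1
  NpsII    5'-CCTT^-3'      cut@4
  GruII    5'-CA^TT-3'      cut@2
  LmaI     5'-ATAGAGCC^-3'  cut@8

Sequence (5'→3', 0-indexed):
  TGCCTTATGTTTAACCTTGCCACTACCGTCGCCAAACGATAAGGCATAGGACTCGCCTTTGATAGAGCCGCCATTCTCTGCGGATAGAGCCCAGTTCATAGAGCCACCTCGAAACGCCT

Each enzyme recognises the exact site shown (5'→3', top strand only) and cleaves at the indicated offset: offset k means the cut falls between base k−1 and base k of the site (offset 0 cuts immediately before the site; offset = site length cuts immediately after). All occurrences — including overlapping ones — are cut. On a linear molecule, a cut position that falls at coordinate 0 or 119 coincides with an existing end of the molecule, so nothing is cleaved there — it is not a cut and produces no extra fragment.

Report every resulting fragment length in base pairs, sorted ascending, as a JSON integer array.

Per-enzyme occurrences:
  QalVI AACG/1: at [34, 112] ⇒ [35, 113]
  MvoII ATAGGAC/1: at [45] ⇒ [46]
  NpsII CCTT/4: at [2, 14, 55] ⇒ [6, 18, 59]
  GruII CATT/2: at [71] ⇒ [73]
  LmaI ATAGAGCC/8: at [61, 83, 97] ⇒ [69, 91, 105]

All cut coordinates (distinct, sorted): [6, 18, 35, 46, 59, 69, 73, 91, 105, 113]

Fragment lengths:
  [0,6): 6 bp
  [6,18): 12 bp
  [18,35): 17 bp
  [35,46): 11 bp
  [46,59): 13 bp
  [59,69): 10 bp
  [69,73): 4 bp
  [73,91): 18 bp
  [91,105): 14 bp
  [105,113): 8 bp
  [113,119): 6 bp

[4,6,6,8,10,11,12,13,14,17,18]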